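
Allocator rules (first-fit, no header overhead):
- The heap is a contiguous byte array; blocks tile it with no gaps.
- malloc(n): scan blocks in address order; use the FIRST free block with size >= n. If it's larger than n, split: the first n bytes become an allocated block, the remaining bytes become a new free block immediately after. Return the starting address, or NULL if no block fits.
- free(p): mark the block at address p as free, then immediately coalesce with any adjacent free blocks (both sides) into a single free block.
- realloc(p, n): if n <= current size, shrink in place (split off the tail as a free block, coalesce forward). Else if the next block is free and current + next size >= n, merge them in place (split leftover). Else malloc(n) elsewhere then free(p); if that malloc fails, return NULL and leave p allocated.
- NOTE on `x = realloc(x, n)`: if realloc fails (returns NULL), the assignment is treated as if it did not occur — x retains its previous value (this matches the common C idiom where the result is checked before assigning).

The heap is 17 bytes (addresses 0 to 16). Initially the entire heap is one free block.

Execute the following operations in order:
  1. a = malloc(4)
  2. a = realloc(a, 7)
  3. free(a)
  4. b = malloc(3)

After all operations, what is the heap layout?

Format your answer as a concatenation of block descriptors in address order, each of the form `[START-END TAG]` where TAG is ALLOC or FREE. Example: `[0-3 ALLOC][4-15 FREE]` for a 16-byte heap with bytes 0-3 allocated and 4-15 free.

Op 1: a = malloc(4) -> a = 0; heap: [0-3 ALLOC][4-16 FREE]
Op 2: a = realloc(a, 7) -> a = 0; heap: [0-6 ALLOC][7-16 FREE]
Op 3: free(a) -> (freed a); heap: [0-16 FREE]
Op 4: b = malloc(3) -> b = 0; heap: [0-2 ALLOC][3-16 FREE]

Answer: [0-2 ALLOC][3-16 FREE]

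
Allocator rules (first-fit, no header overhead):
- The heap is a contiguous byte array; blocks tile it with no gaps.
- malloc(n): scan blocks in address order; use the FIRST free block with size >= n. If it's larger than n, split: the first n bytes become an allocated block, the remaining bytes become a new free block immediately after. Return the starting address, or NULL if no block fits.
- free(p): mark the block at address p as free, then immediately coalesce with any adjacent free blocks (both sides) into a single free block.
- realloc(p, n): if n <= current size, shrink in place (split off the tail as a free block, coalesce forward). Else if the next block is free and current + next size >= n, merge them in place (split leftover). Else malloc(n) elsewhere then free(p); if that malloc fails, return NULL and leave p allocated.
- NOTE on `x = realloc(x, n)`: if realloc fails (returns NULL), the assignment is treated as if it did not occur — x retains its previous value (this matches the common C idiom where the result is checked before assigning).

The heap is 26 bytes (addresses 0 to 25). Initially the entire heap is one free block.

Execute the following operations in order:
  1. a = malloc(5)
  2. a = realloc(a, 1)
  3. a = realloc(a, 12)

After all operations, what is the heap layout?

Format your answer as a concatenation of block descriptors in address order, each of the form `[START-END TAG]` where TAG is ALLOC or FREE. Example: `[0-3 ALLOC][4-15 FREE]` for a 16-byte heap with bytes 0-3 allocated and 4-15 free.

Answer: [0-11 ALLOC][12-25 FREE]

Derivation:
Op 1: a = malloc(5) -> a = 0; heap: [0-4 ALLOC][5-25 FREE]
Op 2: a = realloc(a, 1) -> a = 0; heap: [0-0 ALLOC][1-25 FREE]
Op 3: a = realloc(a, 12) -> a = 0; heap: [0-11 ALLOC][12-25 FREE]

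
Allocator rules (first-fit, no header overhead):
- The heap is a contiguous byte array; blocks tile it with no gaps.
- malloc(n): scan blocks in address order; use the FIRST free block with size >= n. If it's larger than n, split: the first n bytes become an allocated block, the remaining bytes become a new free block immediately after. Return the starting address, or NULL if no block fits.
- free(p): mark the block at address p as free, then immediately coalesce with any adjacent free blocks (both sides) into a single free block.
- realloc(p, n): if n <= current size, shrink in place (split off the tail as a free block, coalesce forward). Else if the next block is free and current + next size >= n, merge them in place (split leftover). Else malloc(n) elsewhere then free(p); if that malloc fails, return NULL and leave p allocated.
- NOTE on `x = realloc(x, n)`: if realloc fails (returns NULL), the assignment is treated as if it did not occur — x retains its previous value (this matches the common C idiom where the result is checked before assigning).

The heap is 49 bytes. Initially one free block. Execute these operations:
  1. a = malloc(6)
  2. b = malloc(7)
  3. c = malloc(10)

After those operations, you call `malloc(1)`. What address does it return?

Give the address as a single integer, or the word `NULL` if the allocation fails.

Answer: 23

Derivation:
Op 1: a = malloc(6) -> a = 0; heap: [0-5 ALLOC][6-48 FREE]
Op 2: b = malloc(7) -> b = 6; heap: [0-5 ALLOC][6-12 ALLOC][13-48 FREE]
Op 3: c = malloc(10) -> c = 13; heap: [0-5 ALLOC][6-12 ALLOC][13-22 ALLOC][23-48 FREE]
malloc(1): first-fit scan over [0-5 ALLOC][6-12 ALLOC][13-22 ALLOC][23-48 FREE] -> 23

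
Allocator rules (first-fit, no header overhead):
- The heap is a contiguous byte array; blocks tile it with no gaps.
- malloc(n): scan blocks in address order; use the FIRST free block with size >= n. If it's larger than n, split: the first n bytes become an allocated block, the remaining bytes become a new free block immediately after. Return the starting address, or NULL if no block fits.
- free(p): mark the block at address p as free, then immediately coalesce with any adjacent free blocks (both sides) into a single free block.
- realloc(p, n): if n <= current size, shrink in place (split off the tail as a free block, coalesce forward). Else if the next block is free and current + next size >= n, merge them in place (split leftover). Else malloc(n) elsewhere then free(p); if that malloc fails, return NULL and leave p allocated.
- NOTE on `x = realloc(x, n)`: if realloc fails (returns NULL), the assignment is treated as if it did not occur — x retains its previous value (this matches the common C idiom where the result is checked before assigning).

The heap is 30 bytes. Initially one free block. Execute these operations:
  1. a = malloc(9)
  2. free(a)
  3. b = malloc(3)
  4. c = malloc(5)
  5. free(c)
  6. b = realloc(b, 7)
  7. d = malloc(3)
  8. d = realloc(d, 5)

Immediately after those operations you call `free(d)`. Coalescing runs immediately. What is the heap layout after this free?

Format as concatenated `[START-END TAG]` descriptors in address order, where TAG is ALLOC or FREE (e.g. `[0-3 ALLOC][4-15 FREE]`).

Op 1: a = malloc(9) -> a = 0; heap: [0-8 ALLOC][9-29 FREE]
Op 2: free(a) -> (freed a); heap: [0-29 FREE]
Op 3: b = malloc(3) -> b = 0; heap: [0-2 ALLOC][3-29 FREE]
Op 4: c = malloc(5) -> c = 3; heap: [0-2 ALLOC][3-7 ALLOC][8-29 FREE]
Op 5: free(c) -> (freed c); heap: [0-2 ALLOC][3-29 FREE]
Op 6: b = realloc(b, 7) -> b = 0; heap: [0-6 ALLOC][7-29 FREE]
Op 7: d = malloc(3) -> d = 7; heap: [0-6 ALLOC][7-9 ALLOC][10-29 FREE]
Op 8: d = realloc(d, 5) -> d = 7; heap: [0-6 ALLOC][7-11 ALLOC][12-29 FREE]
free(d): d = 7 -> block [7-11 ALLOC]; mark free, coalesce with adjacent free neighbors -> [0-6 ALLOC][7-29 FREE]

Answer: [0-6 ALLOC][7-29 FREE]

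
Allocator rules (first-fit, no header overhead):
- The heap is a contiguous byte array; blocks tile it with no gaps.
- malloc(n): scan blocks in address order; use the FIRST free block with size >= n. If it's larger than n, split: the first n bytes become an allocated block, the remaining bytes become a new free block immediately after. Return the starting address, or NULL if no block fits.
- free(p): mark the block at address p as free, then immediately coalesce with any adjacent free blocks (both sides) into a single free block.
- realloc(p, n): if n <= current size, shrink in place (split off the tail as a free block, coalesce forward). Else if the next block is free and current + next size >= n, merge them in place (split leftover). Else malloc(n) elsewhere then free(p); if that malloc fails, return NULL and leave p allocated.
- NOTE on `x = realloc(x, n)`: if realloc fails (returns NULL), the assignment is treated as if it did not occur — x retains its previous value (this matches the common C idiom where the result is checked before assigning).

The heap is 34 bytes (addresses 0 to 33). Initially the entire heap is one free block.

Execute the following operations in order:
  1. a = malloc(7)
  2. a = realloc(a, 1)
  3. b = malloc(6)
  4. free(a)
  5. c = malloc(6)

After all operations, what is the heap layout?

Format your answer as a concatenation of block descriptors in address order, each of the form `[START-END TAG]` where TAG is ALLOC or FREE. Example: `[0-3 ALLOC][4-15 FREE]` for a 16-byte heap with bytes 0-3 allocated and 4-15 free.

Answer: [0-0 FREE][1-6 ALLOC][7-12 ALLOC][13-33 FREE]

Derivation:
Op 1: a = malloc(7) -> a = 0; heap: [0-6 ALLOC][7-33 FREE]
Op 2: a = realloc(a, 1) -> a = 0; heap: [0-0 ALLOC][1-33 FREE]
Op 3: b = malloc(6) -> b = 1; heap: [0-0 ALLOC][1-6 ALLOC][7-33 FREE]
Op 4: free(a) -> (freed a); heap: [0-0 FREE][1-6 ALLOC][7-33 FREE]
Op 5: c = malloc(6) -> c = 7; heap: [0-0 FREE][1-6 ALLOC][7-12 ALLOC][13-33 FREE]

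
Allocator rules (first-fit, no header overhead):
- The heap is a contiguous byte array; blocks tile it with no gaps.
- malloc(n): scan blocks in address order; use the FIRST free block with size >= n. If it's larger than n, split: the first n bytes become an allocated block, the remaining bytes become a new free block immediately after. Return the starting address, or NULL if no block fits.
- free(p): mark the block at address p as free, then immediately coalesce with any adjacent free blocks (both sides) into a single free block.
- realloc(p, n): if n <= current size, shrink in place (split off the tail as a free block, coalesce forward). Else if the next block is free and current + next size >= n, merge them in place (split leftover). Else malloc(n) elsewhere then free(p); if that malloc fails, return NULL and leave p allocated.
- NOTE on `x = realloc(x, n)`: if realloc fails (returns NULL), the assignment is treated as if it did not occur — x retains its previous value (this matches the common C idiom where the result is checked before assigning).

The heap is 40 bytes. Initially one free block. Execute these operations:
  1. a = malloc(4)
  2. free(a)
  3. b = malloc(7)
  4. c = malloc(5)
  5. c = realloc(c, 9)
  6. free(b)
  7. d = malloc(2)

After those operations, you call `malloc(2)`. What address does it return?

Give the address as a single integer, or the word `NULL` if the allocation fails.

Op 1: a = malloc(4) -> a = 0; heap: [0-3 ALLOC][4-39 FREE]
Op 2: free(a) -> (freed a); heap: [0-39 FREE]
Op 3: b = malloc(7) -> b = 0; heap: [0-6 ALLOC][7-39 FREE]
Op 4: c = malloc(5) -> c = 7; heap: [0-6 ALLOC][7-11 ALLOC][12-39 FREE]
Op 5: c = realloc(c, 9) -> c = 7; heap: [0-6 ALLOC][7-15 ALLOC][16-39 FREE]
Op 6: free(b) -> (freed b); heap: [0-6 FREE][7-15 ALLOC][16-39 FREE]
Op 7: d = malloc(2) -> d = 0; heap: [0-1 ALLOC][2-6 FREE][7-15 ALLOC][16-39 FREE]
malloc(2): first-fit scan over [0-1 ALLOC][2-6 FREE][7-15 ALLOC][16-39 FREE] -> 2

Answer: 2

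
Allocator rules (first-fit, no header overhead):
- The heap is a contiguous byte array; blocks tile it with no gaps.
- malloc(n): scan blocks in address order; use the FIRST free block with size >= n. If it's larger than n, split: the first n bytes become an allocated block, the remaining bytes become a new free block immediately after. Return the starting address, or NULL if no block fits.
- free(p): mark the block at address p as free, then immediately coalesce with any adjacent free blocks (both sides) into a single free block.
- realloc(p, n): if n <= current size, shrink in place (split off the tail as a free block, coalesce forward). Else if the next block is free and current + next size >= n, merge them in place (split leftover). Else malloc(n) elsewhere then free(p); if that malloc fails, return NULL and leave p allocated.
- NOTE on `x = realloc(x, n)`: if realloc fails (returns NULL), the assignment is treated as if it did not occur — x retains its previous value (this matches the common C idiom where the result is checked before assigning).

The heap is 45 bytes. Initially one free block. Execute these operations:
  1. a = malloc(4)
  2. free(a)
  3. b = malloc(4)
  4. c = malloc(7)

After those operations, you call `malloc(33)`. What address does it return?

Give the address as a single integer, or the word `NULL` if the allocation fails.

Answer: 11

Derivation:
Op 1: a = malloc(4) -> a = 0; heap: [0-3 ALLOC][4-44 FREE]
Op 2: free(a) -> (freed a); heap: [0-44 FREE]
Op 3: b = malloc(4) -> b = 0; heap: [0-3 ALLOC][4-44 FREE]
Op 4: c = malloc(7) -> c = 4; heap: [0-3 ALLOC][4-10 ALLOC][11-44 FREE]
malloc(33): first-fit scan over [0-3 ALLOC][4-10 ALLOC][11-44 FREE] -> 11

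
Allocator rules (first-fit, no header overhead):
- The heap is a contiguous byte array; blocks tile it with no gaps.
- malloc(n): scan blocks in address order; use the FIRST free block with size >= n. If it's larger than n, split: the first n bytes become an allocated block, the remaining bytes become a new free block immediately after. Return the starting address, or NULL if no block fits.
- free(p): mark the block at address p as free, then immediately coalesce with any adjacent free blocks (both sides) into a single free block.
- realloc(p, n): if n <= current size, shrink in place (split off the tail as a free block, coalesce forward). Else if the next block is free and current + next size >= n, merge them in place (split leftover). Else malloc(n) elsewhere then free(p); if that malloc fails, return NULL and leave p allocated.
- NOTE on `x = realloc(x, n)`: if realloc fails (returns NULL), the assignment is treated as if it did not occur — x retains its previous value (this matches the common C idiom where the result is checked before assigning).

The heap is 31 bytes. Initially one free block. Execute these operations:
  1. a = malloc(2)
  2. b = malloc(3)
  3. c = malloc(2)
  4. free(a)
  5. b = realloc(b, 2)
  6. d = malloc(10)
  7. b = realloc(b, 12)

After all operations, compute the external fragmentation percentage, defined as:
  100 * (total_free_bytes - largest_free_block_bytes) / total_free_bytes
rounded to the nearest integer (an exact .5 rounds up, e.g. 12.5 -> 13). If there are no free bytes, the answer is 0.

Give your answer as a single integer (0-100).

Op 1: a = malloc(2) -> a = 0; heap: [0-1 ALLOC][2-30 FREE]
Op 2: b = malloc(3) -> b = 2; heap: [0-1 ALLOC][2-4 ALLOC][5-30 FREE]
Op 3: c = malloc(2) -> c = 5; heap: [0-1 ALLOC][2-4 ALLOC][5-6 ALLOC][7-30 FREE]
Op 4: free(a) -> (freed a); heap: [0-1 FREE][2-4 ALLOC][5-6 ALLOC][7-30 FREE]
Op 5: b = realloc(b, 2) -> b = 2; heap: [0-1 FREE][2-3 ALLOC][4-4 FREE][5-6 ALLOC][7-30 FREE]
Op 6: d = malloc(10) -> d = 7; heap: [0-1 FREE][2-3 ALLOC][4-4 FREE][5-6 ALLOC][7-16 ALLOC][17-30 FREE]
Op 7: b = realloc(b, 12) -> b = 17; heap: [0-4 FREE][5-6 ALLOC][7-16 ALLOC][17-28 ALLOC][29-30 FREE]
Free blocks: [5 2] total_free=7 largest=5 -> 100*(7-5)/7 = 200/7 ≈ 28.571 -> rounds to 29

Answer: 29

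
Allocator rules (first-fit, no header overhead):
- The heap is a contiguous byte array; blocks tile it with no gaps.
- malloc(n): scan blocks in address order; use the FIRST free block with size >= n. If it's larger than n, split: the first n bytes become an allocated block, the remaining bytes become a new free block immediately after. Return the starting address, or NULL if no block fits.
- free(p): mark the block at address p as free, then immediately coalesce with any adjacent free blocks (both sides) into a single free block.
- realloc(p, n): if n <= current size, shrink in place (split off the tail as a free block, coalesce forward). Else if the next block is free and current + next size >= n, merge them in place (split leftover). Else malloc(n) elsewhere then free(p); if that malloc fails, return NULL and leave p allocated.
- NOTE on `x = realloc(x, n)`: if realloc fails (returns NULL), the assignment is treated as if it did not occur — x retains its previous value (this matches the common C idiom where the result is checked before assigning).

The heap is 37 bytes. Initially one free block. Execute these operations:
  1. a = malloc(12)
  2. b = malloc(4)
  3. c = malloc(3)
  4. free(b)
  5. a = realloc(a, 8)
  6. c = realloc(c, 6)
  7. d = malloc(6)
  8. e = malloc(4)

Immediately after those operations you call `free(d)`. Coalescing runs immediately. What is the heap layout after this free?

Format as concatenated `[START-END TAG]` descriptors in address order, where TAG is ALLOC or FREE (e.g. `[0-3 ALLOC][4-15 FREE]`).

Answer: [0-7 ALLOC][8-15 FREE][16-21 ALLOC][22-25 ALLOC][26-36 FREE]

Derivation:
Op 1: a = malloc(12) -> a = 0; heap: [0-11 ALLOC][12-36 FREE]
Op 2: b = malloc(4) -> b = 12; heap: [0-11 ALLOC][12-15 ALLOC][16-36 FREE]
Op 3: c = malloc(3) -> c = 16; heap: [0-11 ALLOC][12-15 ALLOC][16-18 ALLOC][19-36 FREE]
Op 4: free(b) -> (freed b); heap: [0-11 ALLOC][12-15 FREE][16-18 ALLOC][19-36 FREE]
Op 5: a = realloc(a, 8) -> a = 0; heap: [0-7 ALLOC][8-15 FREE][16-18 ALLOC][19-36 FREE]
Op 6: c = realloc(c, 6) -> c = 16; heap: [0-7 ALLOC][8-15 FREE][16-21 ALLOC][22-36 FREE]
Op 7: d = malloc(6) -> d = 8; heap: [0-7 ALLOC][8-13 ALLOC][14-15 FREE][16-21 ALLOC][22-36 FREE]
Op 8: e = malloc(4) -> e = 22; heap: [0-7 ALLOC][8-13 ALLOC][14-15 FREE][16-21 ALLOC][22-25 ALLOC][26-36 FREE]
free(d): d = 8 -> block [8-13 ALLOC]; mark free, coalesce with adjacent free neighbors -> [0-7 ALLOC][8-15 FREE][16-21 ALLOC][22-25 ALLOC][26-36 FREE]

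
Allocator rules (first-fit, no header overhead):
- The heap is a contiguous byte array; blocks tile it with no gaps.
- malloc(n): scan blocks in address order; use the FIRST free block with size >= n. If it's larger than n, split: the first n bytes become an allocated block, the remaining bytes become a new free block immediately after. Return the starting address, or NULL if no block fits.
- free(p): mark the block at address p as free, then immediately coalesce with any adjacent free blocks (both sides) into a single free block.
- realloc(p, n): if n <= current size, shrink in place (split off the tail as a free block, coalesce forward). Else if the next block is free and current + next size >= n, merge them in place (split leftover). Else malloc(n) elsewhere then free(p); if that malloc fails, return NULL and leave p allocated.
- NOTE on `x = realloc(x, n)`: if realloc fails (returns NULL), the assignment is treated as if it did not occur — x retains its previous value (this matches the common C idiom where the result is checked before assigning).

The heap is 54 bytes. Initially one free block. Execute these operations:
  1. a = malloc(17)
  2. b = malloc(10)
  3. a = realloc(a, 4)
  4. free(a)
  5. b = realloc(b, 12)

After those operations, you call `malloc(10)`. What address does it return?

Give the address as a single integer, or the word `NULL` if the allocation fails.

Answer: 0

Derivation:
Op 1: a = malloc(17) -> a = 0; heap: [0-16 ALLOC][17-53 FREE]
Op 2: b = malloc(10) -> b = 17; heap: [0-16 ALLOC][17-26 ALLOC][27-53 FREE]
Op 3: a = realloc(a, 4) -> a = 0; heap: [0-3 ALLOC][4-16 FREE][17-26 ALLOC][27-53 FREE]
Op 4: free(a) -> (freed a); heap: [0-16 FREE][17-26 ALLOC][27-53 FREE]
Op 5: b = realloc(b, 12) -> b = 17; heap: [0-16 FREE][17-28 ALLOC][29-53 FREE]
malloc(10): first-fit scan over [0-16 FREE][17-28 ALLOC][29-53 FREE] -> 0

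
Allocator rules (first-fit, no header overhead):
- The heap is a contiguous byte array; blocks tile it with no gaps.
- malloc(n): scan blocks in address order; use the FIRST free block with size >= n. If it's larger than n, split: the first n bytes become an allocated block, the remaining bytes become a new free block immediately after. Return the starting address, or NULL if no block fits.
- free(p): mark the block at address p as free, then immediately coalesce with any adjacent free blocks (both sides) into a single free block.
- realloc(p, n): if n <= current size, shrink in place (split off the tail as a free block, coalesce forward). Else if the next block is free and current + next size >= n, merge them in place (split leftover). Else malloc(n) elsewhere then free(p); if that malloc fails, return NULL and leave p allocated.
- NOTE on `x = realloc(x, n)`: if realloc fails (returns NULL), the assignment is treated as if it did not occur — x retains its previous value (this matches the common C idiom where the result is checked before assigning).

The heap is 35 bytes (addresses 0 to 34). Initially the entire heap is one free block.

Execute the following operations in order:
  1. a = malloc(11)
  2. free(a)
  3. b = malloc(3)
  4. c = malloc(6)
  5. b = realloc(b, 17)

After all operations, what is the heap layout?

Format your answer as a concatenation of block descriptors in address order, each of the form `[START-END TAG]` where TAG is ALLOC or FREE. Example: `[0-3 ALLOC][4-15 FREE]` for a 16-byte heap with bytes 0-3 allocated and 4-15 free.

Answer: [0-2 FREE][3-8 ALLOC][9-25 ALLOC][26-34 FREE]

Derivation:
Op 1: a = malloc(11) -> a = 0; heap: [0-10 ALLOC][11-34 FREE]
Op 2: free(a) -> (freed a); heap: [0-34 FREE]
Op 3: b = malloc(3) -> b = 0; heap: [0-2 ALLOC][3-34 FREE]
Op 4: c = malloc(6) -> c = 3; heap: [0-2 ALLOC][3-8 ALLOC][9-34 FREE]
Op 5: b = realloc(b, 17) -> b = 9; heap: [0-2 FREE][3-8 ALLOC][9-25 ALLOC][26-34 FREE]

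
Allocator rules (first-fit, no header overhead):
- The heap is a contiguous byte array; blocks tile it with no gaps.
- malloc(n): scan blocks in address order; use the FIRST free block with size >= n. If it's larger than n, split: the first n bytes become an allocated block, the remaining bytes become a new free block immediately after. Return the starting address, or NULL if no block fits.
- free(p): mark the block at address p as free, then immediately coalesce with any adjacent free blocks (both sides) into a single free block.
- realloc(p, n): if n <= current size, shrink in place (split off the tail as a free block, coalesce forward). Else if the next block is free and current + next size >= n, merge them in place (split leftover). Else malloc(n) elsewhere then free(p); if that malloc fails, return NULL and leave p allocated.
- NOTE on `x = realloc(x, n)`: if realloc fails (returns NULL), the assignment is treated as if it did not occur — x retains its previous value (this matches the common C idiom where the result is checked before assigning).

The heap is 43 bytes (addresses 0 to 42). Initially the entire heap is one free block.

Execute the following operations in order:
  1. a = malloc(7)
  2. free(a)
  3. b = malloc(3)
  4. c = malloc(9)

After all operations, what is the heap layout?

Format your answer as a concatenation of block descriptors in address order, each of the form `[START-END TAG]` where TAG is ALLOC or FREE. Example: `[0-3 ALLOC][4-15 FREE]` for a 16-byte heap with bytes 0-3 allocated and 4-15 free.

Op 1: a = malloc(7) -> a = 0; heap: [0-6 ALLOC][7-42 FREE]
Op 2: free(a) -> (freed a); heap: [0-42 FREE]
Op 3: b = malloc(3) -> b = 0; heap: [0-2 ALLOC][3-42 FREE]
Op 4: c = malloc(9) -> c = 3; heap: [0-2 ALLOC][3-11 ALLOC][12-42 FREE]

Answer: [0-2 ALLOC][3-11 ALLOC][12-42 FREE]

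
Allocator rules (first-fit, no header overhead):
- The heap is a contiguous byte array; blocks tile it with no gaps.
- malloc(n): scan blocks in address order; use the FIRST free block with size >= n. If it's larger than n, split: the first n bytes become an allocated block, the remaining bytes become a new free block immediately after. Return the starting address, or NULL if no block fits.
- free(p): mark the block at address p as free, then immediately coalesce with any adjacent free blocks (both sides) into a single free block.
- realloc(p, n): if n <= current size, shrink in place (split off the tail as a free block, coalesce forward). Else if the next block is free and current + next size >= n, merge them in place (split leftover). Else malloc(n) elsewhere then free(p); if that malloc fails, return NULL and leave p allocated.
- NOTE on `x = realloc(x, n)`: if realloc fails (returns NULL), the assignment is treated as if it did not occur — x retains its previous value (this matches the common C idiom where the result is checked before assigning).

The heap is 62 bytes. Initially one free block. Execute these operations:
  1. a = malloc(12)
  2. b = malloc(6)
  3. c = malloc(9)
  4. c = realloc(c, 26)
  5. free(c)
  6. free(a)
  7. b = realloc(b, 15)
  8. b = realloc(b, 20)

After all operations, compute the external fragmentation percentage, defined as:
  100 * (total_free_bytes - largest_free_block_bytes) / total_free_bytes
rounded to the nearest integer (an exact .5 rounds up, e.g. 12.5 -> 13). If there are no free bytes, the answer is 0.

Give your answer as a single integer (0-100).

Answer: 29

Derivation:
Op 1: a = malloc(12) -> a = 0; heap: [0-11 ALLOC][12-61 FREE]
Op 2: b = malloc(6) -> b = 12; heap: [0-11 ALLOC][12-17 ALLOC][18-61 FREE]
Op 3: c = malloc(9) -> c = 18; heap: [0-11 ALLOC][12-17 ALLOC][18-26 ALLOC][27-61 FREE]
Op 4: c = realloc(c, 26) -> c = 18; heap: [0-11 ALLOC][12-17 ALLOC][18-43 ALLOC][44-61 FREE]
Op 5: free(c) -> (freed c); heap: [0-11 ALLOC][12-17 ALLOC][18-61 FREE]
Op 6: free(a) -> (freed a); heap: [0-11 FREE][12-17 ALLOC][18-61 FREE]
Op 7: b = realloc(b, 15) -> b = 12; heap: [0-11 FREE][12-26 ALLOC][27-61 FREE]
Op 8: b = realloc(b, 20) -> b = 12; heap: [0-11 FREE][12-31 ALLOC][32-61 FREE]
Free blocks: [12 30] total_free=42 largest=30 -> 100*(42-30)/42 = 1200/42 ≈ 28.571 -> rounds to 29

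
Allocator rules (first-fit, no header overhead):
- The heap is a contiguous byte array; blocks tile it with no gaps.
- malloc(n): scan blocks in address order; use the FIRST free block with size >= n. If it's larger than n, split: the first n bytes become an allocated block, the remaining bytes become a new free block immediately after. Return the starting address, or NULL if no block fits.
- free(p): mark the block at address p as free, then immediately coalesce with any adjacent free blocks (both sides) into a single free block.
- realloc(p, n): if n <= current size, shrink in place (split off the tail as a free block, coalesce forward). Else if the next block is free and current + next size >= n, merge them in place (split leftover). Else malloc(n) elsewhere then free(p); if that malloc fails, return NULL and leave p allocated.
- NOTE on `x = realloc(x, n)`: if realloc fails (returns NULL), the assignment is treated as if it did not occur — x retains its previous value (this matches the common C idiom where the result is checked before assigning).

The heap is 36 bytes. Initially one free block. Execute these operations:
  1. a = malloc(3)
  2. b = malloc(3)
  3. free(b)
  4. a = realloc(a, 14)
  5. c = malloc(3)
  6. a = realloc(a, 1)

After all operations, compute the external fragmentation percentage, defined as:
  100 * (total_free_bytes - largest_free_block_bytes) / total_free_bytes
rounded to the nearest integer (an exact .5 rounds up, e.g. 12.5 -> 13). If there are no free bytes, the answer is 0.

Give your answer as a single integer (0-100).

Answer: 41

Derivation:
Op 1: a = malloc(3) -> a = 0; heap: [0-2 ALLOC][3-35 FREE]
Op 2: b = malloc(3) -> b = 3; heap: [0-2 ALLOC][3-5 ALLOC][6-35 FREE]
Op 3: free(b) -> (freed b); heap: [0-2 ALLOC][3-35 FREE]
Op 4: a = realloc(a, 14) -> a = 0; heap: [0-13 ALLOC][14-35 FREE]
Op 5: c = malloc(3) -> c = 14; heap: [0-13 ALLOC][14-16 ALLOC][17-35 FREE]
Op 6: a = realloc(a, 1) -> a = 0; heap: [0-0 ALLOC][1-13 FREE][14-16 ALLOC][17-35 FREE]
Free blocks: [13 19] total_free=32 largest=19 -> 100*(32-19)/32 = 1300/32 = 40.625 -> rounds to 41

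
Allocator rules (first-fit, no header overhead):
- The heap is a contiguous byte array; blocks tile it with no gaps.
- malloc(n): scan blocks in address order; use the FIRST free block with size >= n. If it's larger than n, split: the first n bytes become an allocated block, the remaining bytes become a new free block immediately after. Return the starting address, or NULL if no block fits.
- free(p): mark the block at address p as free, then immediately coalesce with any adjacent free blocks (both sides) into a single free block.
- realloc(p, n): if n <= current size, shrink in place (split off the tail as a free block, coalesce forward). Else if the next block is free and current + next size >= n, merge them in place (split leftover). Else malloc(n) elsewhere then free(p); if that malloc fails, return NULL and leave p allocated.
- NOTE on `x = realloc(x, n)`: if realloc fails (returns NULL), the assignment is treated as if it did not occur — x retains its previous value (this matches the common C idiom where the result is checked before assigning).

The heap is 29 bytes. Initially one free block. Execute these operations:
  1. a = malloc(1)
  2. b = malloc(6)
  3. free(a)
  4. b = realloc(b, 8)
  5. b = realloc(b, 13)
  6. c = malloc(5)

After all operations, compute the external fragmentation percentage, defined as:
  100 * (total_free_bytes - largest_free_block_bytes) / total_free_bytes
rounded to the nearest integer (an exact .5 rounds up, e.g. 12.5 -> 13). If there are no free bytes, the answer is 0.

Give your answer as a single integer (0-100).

Op 1: a = malloc(1) -> a = 0; heap: [0-0 ALLOC][1-28 FREE]
Op 2: b = malloc(6) -> b = 1; heap: [0-0 ALLOC][1-6 ALLOC][7-28 FREE]
Op 3: free(a) -> (freed a); heap: [0-0 FREE][1-6 ALLOC][7-28 FREE]
Op 4: b = realloc(b, 8) -> b = 1; heap: [0-0 FREE][1-8 ALLOC][9-28 FREE]
Op 5: b = realloc(b, 13) -> b = 1; heap: [0-0 FREE][1-13 ALLOC][14-28 FREE]
Op 6: c = malloc(5) -> c = 14; heap: [0-0 FREE][1-13 ALLOC][14-18 ALLOC][19-28 FREE]
Free blocks: [1 10] total_free=11 largest=10 -> 100*(11-10)/11 = 100/11 ≈ 9.091 -> rounds to 9

Answer: 9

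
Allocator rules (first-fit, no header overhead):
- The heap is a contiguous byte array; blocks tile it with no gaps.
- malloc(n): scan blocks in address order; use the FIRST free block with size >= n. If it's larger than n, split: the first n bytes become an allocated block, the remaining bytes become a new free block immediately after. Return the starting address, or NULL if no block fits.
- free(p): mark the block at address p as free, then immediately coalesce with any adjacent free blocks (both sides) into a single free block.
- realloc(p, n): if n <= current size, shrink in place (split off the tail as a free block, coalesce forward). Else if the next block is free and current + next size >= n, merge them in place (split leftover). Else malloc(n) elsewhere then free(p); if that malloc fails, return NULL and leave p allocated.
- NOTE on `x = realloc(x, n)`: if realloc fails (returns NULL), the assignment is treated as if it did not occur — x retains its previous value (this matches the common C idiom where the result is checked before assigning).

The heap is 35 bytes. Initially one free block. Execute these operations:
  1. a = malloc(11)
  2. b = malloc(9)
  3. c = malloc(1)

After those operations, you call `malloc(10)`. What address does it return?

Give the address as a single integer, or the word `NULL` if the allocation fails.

Op 1: a = malloc(11) -> a = 0; heap: [0-10 ALLOC][11-34 FREE]
Op 2: b = malloc(9) -> b = 11; heap: [0-10 ALLOC][11-19 ALLOC][20-34 FREE]
Op 3: c = malloc(1) -> c = 20; heap: [0-10 ALLOC][11-19 ALLOC][20-20 ALLOC][21-34 FREE]
malloc(10): first-fit scan over [0-10 ALLOC][11-19 ALLOC][20-20 ALLOC][21-34 FREE] -> 21

Answer: 21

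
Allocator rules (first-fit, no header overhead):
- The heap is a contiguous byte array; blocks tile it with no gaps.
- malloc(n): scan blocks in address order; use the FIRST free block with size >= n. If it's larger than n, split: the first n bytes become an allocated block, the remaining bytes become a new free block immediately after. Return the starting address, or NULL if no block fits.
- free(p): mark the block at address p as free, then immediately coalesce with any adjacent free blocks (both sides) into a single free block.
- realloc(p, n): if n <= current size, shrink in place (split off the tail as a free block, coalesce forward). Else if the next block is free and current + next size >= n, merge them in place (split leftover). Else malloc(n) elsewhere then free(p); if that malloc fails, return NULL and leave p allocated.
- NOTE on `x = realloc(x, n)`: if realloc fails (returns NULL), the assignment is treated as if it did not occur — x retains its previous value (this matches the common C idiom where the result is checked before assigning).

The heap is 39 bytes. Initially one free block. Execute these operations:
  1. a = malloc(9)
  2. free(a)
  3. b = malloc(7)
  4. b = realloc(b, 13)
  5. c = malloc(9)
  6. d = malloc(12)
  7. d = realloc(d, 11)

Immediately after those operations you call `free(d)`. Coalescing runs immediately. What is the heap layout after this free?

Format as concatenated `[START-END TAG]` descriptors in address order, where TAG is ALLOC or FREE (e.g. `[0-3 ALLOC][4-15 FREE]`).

Op 1: a = malloc(9) -> a = 0; heap: [0-8 ALLOC][9-38 FREE]
Op 2: free(a) -> (freed a); heap: [0-38 FREE]
Op 3: b = malloc(7) -> b = 0; heap: [0-6 ALLOC][7-38 FREE]
Op 4: b = realloc(b, 13) -> b = 0; heap: [0-12 ALLOC][13-38 FREE]
Op 5: c = malloc(9) -> c = 13; heap: [0-12 ALLOC][13-21 ALLOC][22-38 FREE]
Op 6: d = malloc(12) -> d = 22; heap: [0-12 ALLOC][13-21 ALLOC][22-33 ALLOC][34-38 FREE]
Op 7: d = realloc(d, 11) -> d = 22; heap: [0-12 ALLOC][13-21 ALLOC][22-32 ALLOC][33-38 FREE]
free(d): d = 22 -> block [22-32 ALLOC]; mark free, coalesce with adjacent free neighbors -> [0-12 ALLOC][13-21 ALLOC][22-38 FREE]

Answer: [0-12 ALLOC][13-21 ALLOC][22-38 FREE]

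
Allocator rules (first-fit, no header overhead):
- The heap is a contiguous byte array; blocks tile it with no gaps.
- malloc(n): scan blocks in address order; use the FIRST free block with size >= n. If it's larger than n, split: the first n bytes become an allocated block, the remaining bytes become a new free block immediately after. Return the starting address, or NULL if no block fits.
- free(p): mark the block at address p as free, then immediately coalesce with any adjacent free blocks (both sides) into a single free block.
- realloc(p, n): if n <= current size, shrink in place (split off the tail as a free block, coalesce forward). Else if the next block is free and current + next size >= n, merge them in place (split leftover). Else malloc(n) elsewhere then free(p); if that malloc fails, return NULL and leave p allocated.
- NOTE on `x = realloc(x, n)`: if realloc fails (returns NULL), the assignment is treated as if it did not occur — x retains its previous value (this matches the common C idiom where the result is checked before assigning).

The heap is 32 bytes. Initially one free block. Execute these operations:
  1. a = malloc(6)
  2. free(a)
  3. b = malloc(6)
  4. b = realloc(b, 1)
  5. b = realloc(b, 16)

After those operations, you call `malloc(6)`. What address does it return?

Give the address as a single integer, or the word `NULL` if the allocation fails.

Answer: 16

Derivation:
Op 1: a = malloc(6) -> a = 0; heap: [0-5 ALLOC][6-31 FREE]
Op 2: free(a) -> (freed a); heap: [0-31 FREE]
Op 3: b = malloc(6) -> b = 0; heap: [0-5 ALLOC][6-31 FREE]
Op 4: b = realloc(b, 1) -> b = 0; heap: [0-0 ALLOC][1-31 FREE]
Op 5: b = realloc(b, 16) -> b = 0; heap: [0-15 ALLOC][16-31 FREE]
malloc(6): first-fit scan over [0-15 ALLOC][16-31 FREE] -> 16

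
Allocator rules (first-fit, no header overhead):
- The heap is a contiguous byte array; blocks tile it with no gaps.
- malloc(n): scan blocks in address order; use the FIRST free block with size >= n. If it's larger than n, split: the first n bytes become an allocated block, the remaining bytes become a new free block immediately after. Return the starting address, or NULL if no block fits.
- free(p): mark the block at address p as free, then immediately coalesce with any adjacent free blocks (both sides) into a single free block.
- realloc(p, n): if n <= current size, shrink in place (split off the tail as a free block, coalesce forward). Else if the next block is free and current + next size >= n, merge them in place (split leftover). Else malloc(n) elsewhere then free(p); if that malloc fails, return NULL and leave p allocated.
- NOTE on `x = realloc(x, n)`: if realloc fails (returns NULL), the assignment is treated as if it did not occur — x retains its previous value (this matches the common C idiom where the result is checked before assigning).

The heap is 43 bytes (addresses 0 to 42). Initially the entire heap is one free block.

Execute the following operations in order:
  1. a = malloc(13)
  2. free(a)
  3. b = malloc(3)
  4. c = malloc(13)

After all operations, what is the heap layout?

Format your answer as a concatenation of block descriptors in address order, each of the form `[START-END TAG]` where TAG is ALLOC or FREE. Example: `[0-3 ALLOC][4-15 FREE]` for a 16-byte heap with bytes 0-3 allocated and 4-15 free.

Op 1: a = malloc(13) -> a = 0; heap: [0-12 ALLOC][13-42 FREE]
Op 2: free(a) -> (freed a); heap: [0-42 FREE]
Op 3: b = malloc(3) -> b = 0; heap: [0-2 ALLOC][3-42 FREE]
Op 4: c = malloc(13) -> c = 3; heap: [0-2 ALLOC][3-15 ALLOC][16-42 FREE]

Answer: [0-2 ALLOC][3-15 ALLOC][16-42 FREE]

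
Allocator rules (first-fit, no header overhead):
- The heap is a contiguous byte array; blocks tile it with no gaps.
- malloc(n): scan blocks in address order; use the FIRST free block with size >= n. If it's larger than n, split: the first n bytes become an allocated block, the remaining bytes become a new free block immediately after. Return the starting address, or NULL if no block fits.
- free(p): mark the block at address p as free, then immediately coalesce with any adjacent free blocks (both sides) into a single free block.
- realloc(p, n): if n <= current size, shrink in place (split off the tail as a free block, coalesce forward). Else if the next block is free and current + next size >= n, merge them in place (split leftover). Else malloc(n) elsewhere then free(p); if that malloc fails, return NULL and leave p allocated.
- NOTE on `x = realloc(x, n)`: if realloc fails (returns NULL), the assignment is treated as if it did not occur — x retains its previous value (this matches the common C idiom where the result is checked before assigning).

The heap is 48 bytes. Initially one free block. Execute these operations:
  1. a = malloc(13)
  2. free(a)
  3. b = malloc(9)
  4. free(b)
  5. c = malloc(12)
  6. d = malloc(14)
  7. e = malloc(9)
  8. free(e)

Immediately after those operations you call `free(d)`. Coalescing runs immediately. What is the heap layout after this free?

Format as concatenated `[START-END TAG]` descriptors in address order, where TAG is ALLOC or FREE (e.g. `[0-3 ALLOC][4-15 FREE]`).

Op 1: a = malloc(13) -> a = 0; heap: [0-12 ALLOC][13-47 FREE]
Op 2: free(a) -> (freed a); heap: [0-47 FREE]
Op 3: b = malloc(9) -> b = 0; heap: [0-8 ALLOC][9-47 FREE]
Op 4: free(b) -> (freed b); heap: [0-47 FREE]
Op 5: c = malloc(12) -> c = 0; heap: [0-11 ALLOC][12-47 FREE]
Op 6: d = malloc(14) -> d = 12; heap: [0-11 ALLOC][12-25 ALLOC][26-47 FREE]
Op 7: e = malloc(9) -> e = 26; heap: [0-11 ALLOC][12-25 ALLOC][26-34 ALLOC][35-47 FREE]
Op 8: free(e) -> (freed e); heap: [0-11 ALLOC][12-25 ALLOC][26-47 FREE]
free(d): d = 12 -> block [12-25 ALLOC]; mark free, coalesce with adjacent free neighbors -> [0-11 ALLOC][12-47 FREE]

Answer: [0-11 ALLOC][12-47 FREE]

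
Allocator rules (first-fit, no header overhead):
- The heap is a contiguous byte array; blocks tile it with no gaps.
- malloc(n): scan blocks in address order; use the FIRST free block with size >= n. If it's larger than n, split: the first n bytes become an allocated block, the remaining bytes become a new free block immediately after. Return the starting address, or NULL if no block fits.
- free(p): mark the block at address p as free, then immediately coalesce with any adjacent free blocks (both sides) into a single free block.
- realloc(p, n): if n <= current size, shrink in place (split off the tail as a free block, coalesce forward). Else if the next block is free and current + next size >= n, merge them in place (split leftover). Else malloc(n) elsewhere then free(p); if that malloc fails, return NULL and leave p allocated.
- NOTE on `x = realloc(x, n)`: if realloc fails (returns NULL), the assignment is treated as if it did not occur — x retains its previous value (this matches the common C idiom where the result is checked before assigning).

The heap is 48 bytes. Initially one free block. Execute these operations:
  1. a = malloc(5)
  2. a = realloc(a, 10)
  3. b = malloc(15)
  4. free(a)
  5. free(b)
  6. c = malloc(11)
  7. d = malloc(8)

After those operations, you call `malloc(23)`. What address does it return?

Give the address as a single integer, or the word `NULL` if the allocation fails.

Op 1: a = malloc(5) -> a = 0; heap: [0-4 ALLOC][5-47 FREE]
Op 2: a = realloc(a, 10) -> a = 0; heap: [0-9 ALLOC][10-47 FREE]
Op 3: b = malloc(15) -> b = 10; heap: [0-9 ALLOC][10-24 ALLOC][25-47 FREE]
Op 4: free(a) -> (freed a); heap: [0-9 FREE][10-24 ALLOC][25-47 FREE]
Op 5: free(b) -> (freed b); heap: [0-47 FREE]
Op 6: c = malloc(11) -> c = 0; heap: [0-10 ALLOC][11-47 FREE]
Op 7: d = malloc(8) -> d = 11; heap: [0-10 ALLOC][11-18 ALLOC][19-47 FREE]
malloc(23): first-fit scan over [0-10 ALLOC][11-18 ALLOC][19-47 FREE] -> 19

Answer: 19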